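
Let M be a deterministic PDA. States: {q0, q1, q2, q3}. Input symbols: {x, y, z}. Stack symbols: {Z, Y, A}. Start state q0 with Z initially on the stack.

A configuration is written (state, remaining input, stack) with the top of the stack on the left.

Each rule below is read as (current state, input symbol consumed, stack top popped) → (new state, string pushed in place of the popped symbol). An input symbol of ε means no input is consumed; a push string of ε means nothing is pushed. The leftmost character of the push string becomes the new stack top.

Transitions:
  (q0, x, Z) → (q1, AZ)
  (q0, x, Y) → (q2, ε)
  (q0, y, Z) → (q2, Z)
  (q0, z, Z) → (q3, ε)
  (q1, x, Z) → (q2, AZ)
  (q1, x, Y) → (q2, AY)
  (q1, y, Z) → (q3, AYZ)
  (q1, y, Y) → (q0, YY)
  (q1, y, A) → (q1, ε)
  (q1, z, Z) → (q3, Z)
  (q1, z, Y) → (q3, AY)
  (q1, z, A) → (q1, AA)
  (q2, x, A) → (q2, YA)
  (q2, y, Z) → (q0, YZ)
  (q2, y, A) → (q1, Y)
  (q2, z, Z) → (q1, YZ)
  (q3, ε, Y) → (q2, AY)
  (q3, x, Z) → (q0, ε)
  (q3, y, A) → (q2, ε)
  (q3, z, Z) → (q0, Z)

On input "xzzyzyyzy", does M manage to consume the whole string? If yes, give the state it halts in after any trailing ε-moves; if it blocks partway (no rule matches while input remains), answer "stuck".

q1

(q0, xzzyzyyzy, Z) ⊢ (q1, zzyzyyzy, AZ) ⊢ (q1, zyzyyzy, AAZ) ⊢ (q1, yzyyzy, AAAZ) ⊢ (q1, zyyzy, AAZ) ⊢ (q1, yyzy, AAAZ) ⊢ (q1, yzy, AAZ) ⊢ (q1, zy, AZ) ⊢ (q1, y, AAZ) ⊢ (q1, ε, AZ)
All input consumed; M is in state q1.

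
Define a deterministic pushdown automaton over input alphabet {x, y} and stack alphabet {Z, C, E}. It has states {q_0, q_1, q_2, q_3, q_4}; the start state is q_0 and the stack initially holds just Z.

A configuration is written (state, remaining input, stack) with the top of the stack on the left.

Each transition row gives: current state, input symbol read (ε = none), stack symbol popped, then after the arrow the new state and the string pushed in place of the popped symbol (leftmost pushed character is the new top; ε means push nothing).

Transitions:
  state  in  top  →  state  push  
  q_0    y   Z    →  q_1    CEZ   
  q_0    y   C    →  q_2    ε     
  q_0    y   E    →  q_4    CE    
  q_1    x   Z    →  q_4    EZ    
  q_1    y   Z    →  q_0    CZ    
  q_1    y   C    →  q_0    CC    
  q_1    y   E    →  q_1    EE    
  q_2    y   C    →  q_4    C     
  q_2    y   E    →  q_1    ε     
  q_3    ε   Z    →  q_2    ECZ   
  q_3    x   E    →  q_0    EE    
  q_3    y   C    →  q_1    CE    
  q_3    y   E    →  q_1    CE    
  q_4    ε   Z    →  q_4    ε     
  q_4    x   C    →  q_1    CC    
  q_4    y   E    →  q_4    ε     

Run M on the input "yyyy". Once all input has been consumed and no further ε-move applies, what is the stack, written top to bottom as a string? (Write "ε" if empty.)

CEZ

(q_0, yyyy, Z)
  read y, top Z: go to q_1, push CEZ → (q_1, yyy, CEZ)
  read y, top C: go to q_0, push CC → (q_0, yy, CCEZ)
  read y, top C: go to q_2, push ε → (q_2, y, CEZ)
  read y, top C: go to q_4, push C → (q_4, ε, CEZ)
All input consumed in state q_4 with stack CEZ.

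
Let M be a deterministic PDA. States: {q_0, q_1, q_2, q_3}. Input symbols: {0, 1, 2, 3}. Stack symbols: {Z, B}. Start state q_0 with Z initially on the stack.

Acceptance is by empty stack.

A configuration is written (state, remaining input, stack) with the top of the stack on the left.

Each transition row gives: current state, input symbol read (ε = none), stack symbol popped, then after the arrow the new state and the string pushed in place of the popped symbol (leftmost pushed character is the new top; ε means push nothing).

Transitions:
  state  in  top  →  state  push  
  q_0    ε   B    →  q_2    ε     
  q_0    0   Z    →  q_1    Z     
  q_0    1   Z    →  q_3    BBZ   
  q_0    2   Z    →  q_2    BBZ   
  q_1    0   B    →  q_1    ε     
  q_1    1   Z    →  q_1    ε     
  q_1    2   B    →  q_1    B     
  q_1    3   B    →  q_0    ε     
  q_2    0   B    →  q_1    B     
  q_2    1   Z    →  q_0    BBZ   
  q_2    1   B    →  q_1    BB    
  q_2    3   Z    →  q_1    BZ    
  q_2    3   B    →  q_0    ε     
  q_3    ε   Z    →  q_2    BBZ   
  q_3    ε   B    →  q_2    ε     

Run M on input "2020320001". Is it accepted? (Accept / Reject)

(q_0, 2020320001, Z)
  read 2, top Z: go to q_2, push BBZ → (q_2, 020320001, BBZ)
  read 0, top B: go to q_1, push B → (q_1, 20320001, BBZ)
  read 2, top B: go to q_1, push B → (q_1, 0320001, BBZ)
  read 0, top B: go to q_1, push ε → (q_1, 320001, BZ)
  read 3, top B: go to q_0, push ε → (q_0, 20001, Z)
  read 2, top Z: go to q_2, push BBZ → (q_2, 0001, BBZ)
  read 0, top B: go to q_1, push B → (q_1, 001, BBZ)
  read 0, top B: go to q_1, push ε → (q_1, 01, BZ)
  read 0, top B: go to q_1, push ε → (q_1, 1, Z)
  read 1, top Z: go to q_1, push ε → (q_1, ε, ε)
All input consumed and the stack is empty.

Accept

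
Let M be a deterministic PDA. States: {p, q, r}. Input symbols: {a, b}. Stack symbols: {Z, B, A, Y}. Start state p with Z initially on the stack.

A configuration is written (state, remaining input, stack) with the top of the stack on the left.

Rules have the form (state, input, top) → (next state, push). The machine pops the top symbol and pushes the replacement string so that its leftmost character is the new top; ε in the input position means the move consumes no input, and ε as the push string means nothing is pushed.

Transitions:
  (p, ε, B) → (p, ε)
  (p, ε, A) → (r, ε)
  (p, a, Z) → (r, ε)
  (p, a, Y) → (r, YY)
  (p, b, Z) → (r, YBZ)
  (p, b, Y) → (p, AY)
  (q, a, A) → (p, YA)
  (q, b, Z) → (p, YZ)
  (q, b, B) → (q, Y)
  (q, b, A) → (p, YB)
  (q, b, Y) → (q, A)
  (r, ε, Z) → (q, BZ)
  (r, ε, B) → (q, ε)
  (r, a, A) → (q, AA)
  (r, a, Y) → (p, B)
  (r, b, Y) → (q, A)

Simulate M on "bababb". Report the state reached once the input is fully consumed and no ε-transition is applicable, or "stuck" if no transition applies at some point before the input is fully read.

q

(p, bababb, Z) ⊢ (r, ababb, YBZ) ⊢ (p, babb, BBZ) ⊢ (p, babb, BZ) ⊢ (p, babb, Z) ⊢ (r, abb, YBZ) ⊢ (p, bb, BBZ) ⊢ (p, bb, BZ) ⊢ (p, bb, Z) ⊢ (r, b, YBZ) ⊢ (q, ε, ABZ)
All input consumed; M is in state q.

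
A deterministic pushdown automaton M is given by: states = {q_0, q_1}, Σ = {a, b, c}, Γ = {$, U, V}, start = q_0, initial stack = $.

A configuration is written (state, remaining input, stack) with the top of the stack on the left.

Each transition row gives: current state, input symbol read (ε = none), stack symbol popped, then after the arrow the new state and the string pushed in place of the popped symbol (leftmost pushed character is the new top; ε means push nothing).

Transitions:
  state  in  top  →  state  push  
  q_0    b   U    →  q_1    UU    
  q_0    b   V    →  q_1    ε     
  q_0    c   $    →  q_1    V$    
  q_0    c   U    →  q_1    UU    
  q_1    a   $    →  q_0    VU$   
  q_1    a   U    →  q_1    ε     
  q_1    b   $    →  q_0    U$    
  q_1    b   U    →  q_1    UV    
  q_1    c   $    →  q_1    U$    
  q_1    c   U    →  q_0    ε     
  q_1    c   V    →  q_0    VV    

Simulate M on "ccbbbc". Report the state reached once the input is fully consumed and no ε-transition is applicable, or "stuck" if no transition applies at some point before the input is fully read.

(q_0, ccbbbc, $) ⊢ (q_1, cbbbc, V$) ⊢ (q_0, bbbc, VV$) ⊢ (q_1, bbc, V$)
No transition for (q_1, b, top V); M blocks with input bbc remaining.

stuck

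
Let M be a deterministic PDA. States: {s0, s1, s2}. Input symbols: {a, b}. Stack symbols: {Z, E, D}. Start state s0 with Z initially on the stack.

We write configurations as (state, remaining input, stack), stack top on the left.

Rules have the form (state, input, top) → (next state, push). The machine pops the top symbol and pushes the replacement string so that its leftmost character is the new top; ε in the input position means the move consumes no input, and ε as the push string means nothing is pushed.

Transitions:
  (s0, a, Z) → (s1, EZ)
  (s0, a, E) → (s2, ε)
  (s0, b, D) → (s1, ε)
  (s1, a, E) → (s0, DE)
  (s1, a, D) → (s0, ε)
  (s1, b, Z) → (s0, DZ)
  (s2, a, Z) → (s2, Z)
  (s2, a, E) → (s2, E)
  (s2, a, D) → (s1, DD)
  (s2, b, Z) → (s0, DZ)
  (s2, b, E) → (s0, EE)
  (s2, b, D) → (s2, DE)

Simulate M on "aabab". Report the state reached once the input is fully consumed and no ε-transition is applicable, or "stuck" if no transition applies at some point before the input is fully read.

s1

(s0, aabab, Z)
  read a, top Z: go to s1, push EZ → (s1, abab, EZ)
  read a, top E: go to s0, push DE → (s0, bab, DEZ)
  read b, top D: go to s1, push ε → (s1, ab, EZ)
  read a, top E: go to s0, push DE → (s0, b, DEZ)
  read b, top D: go to s1, push ε → (s1, ε, EZ)
All input consumed; M is in state s1.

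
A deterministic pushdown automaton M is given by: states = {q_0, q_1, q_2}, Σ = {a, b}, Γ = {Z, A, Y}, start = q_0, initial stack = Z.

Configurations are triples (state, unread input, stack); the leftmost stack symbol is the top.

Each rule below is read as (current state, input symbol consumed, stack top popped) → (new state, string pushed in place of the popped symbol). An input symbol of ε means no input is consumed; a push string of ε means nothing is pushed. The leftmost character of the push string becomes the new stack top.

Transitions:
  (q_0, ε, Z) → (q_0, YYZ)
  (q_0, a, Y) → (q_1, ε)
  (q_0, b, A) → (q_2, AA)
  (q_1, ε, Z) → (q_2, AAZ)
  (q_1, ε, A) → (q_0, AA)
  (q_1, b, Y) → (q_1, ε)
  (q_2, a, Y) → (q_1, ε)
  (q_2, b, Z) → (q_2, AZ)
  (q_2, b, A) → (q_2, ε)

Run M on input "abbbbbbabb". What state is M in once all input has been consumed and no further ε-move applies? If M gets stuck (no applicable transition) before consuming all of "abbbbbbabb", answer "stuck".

stuck

(q_0, abbbbbbabb, Z) ⊢ (q_0, abbbbbbabb, YYZ) ⊢ (q_1, bbbbbbabb, YZ) ⊢ (q_1, bbbbbabb, Z) ⊢ (q_2, bbbbbabb, AAZ) ⊢ (q_2, bbbbabb, AZ) ⊢ (q_2, bbbabb, Z) ⊢ (q_2, bbabb, AZ) ⊢ (q_2, babb, Z) ⊢ (q_2, abb, AZ)
No transition for (q_2, a, top A); M blocks with input abb remaining.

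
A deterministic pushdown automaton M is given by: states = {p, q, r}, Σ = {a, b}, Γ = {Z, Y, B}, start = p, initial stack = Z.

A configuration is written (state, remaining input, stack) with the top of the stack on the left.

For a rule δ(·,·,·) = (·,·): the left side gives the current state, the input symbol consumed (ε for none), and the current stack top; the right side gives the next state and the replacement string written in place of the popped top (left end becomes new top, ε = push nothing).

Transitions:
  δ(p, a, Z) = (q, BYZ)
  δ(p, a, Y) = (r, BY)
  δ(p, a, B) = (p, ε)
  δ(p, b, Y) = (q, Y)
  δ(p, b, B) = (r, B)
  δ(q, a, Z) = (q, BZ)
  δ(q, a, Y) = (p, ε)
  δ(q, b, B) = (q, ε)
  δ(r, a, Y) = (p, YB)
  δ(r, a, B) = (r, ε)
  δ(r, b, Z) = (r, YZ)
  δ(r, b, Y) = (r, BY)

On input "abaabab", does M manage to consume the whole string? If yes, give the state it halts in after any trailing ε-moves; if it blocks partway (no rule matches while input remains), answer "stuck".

(p, abaabab, Z)
  read a, top Z: go to q, push BYZ → (q, baabab, BYZ)
  read b, top B: go to q, push ε → (q, aabab, YZ)
  read a, top Y: go to p, push ε → (p, abab, Z)
  read a, top Z: go to q, push BYZ → (q, bab, BYZ)
  read b, top B: go to q, push ε → (q, ab, YZ)
  read a, top Y: go to p, push ε → (p, b, Z)
No transition for (p, b, top Z); M blocks with input b remaining.

stuck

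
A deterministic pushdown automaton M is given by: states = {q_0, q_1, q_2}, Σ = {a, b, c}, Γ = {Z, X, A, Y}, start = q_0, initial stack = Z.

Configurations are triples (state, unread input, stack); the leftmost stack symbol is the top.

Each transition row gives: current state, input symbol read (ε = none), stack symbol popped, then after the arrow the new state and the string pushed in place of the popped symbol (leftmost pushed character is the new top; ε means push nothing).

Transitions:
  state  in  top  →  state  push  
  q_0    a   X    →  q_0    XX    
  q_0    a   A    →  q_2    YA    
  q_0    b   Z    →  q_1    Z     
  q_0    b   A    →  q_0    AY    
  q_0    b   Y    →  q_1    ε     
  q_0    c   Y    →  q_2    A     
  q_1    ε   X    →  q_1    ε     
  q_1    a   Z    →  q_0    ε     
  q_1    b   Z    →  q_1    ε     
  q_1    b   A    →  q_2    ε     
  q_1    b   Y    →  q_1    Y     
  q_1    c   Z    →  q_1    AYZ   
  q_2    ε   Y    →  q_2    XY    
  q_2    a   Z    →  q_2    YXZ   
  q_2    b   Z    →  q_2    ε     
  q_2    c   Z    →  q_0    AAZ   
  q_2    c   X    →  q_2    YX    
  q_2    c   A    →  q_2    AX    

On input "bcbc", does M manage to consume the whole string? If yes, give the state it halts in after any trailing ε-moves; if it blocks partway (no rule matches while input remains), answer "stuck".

(q_0, bcbc, Z) ⊢ (q_1, cbc, Z) ⊢ (q_1, bc, AYZ) ⊢ (q_2, c, YZ) ⊢ (q_2, c, XYZ) ⊢ (q_2, ε, YXYZ) ⊢ (q_2, ε, XYXYZ)
All input consumed; M is in state q_2.

q_2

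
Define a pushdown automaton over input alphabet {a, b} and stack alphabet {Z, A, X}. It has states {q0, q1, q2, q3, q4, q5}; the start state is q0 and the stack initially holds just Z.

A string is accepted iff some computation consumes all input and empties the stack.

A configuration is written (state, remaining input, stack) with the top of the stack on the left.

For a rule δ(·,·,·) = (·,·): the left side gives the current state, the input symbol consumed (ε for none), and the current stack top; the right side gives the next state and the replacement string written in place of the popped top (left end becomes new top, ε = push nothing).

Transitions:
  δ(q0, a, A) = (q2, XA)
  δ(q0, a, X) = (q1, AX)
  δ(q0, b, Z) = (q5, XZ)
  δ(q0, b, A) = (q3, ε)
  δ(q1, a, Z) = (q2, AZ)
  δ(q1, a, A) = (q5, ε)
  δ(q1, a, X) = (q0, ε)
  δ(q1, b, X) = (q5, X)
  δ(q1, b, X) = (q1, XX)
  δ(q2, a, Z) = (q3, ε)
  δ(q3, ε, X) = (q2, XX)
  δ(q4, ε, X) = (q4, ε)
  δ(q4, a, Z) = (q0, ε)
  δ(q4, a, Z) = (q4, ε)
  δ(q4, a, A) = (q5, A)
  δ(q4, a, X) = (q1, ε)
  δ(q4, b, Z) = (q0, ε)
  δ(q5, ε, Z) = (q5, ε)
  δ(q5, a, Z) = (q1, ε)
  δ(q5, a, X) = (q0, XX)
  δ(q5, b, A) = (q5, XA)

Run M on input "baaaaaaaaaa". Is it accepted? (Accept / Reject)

Reject

No computation consumes all input and empties the stack.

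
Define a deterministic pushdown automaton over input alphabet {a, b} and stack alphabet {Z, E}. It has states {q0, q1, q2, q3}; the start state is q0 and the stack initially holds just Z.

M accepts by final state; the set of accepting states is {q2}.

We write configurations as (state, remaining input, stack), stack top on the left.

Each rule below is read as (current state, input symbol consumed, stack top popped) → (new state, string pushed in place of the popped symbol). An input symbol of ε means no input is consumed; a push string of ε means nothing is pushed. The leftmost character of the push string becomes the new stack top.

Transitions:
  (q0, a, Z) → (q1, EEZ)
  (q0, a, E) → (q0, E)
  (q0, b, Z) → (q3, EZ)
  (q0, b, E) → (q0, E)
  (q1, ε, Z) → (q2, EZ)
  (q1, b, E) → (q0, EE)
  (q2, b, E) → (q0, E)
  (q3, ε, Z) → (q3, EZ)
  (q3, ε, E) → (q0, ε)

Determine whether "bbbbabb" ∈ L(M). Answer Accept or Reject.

Reject

(q0, bbbbabb, Z)
  read b, top Z: go to q3, push EZ → (q3, bbbabb, EZ)
  ε-move, top E: go to q0, push ε → (q0, bbbabb, Z)
  read b, top Z: go to q3, push EZ → (q3, bbabb, EZ)
  ε-move, top E: go to q0, push ε → (q0, bbabb, Z)
  read b, top Z: go to q3, push EZ → (q3, babb, EZ)
  ε-move, top E: go to q0, push ε → (q0, babb, Z)
  read b, top Z: go to q3, push EZ → (q3, abb, EZ)
  ε-move, top E: go to q0, push ε → (q0, abb, Z)
  read a, top Z: go to q1, push EEZ → (q1, bb, EEZ)
  read b, top E: go to q0, push EE → (q0, b, EEEZ)
  read b, top E: go to q0, push E → (q0, ε, EEEZ)
All input consumed; state q0 ∉ F and no further ε-move applies.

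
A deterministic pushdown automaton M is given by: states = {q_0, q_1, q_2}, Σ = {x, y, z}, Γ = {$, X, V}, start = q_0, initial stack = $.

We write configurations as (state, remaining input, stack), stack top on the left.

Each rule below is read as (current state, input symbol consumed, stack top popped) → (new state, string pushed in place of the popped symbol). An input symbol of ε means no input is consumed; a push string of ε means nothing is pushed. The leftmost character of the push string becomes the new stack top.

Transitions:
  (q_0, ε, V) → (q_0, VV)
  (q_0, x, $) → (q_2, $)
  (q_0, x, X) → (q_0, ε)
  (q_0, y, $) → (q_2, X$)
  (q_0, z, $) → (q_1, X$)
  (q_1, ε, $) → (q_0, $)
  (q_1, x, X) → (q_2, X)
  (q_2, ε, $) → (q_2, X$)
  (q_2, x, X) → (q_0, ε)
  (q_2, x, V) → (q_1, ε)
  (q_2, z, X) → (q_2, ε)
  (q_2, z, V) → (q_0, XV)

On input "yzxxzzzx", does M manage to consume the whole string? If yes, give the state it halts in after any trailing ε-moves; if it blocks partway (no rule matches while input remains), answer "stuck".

(q_0, yzxxzzzx, $)
  read y, top $: go to q_2, push X$ → (q_2, zxxzzzx, X$)
  read z, top X: go to q_2, push ε → (q_2, xxzzzx, $)
  ε-move, top $: go to q_2, push X$ → (q_2, xxzzzx, X$)
  read x, top X: go to q_0, push ε → (q_0, xzzzx, $)
  read x, top $: go to q_2, push $ → (q_2, zzzx, $)
  ε-move, top $: go to q_2, push X$ → (q_2, zzzx, X$)
  read z, top X: go to q_2, push ε → (q_2, zzx, $)
  ε-move, top $: go to q_2, push X$ → (q_2, zzx, X$)
  read z, top X: go to q_2, push ε → (q_2, zx, $)
  ε-move, top $: go to q_2, push X$ → (q_2, zx, X$)
  read z, top X: go to q_2, push ε → (q_2, x, $)
  ε-move, top $: go to q_2, push X$ → (q_2, x, X$)
  read x, top X: go to q_0, push ε → (q_0, ε, $)
All input consumed; M is in state q_0.

q_0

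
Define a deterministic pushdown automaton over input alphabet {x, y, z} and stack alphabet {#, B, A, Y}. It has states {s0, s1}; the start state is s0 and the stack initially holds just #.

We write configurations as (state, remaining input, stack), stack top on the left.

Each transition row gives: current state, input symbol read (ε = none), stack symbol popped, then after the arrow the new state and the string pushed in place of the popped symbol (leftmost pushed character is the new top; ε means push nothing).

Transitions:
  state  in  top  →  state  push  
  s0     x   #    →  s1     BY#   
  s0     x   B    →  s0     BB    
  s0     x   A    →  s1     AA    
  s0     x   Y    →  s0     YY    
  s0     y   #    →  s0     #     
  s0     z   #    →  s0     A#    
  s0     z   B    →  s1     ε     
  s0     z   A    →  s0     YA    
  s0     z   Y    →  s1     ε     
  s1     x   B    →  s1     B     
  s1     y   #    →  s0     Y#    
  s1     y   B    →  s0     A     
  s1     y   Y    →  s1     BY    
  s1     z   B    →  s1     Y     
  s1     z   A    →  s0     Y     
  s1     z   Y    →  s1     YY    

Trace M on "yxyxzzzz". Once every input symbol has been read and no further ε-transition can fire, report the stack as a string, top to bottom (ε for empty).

Y#

(s0, yxyxzzzz, #)
  read y, top #: go to s0, push # → (s0, xyxzzzz, #)
  read x, top #: go to s1, push BY# → (s1, yxzzzz, BY#)
  read y, top B: go to s0, push A → (s0, xzzzz, AY#)
  read x, top A: go to s1, push AA → (s1, zzzz, AAY#)
  read z, top A: go to s0, push Y → (s0, zzz, YAY#)
  read z, top Y: go to s1, push ε → (s1, zz, AY#)
  read z, top A: go to s0, push Y → (s0, z, YY#)
  read z, top Y: go to s1, push ε → (s1, ε, Y#)
All input consumed in state s1 with stack Y#.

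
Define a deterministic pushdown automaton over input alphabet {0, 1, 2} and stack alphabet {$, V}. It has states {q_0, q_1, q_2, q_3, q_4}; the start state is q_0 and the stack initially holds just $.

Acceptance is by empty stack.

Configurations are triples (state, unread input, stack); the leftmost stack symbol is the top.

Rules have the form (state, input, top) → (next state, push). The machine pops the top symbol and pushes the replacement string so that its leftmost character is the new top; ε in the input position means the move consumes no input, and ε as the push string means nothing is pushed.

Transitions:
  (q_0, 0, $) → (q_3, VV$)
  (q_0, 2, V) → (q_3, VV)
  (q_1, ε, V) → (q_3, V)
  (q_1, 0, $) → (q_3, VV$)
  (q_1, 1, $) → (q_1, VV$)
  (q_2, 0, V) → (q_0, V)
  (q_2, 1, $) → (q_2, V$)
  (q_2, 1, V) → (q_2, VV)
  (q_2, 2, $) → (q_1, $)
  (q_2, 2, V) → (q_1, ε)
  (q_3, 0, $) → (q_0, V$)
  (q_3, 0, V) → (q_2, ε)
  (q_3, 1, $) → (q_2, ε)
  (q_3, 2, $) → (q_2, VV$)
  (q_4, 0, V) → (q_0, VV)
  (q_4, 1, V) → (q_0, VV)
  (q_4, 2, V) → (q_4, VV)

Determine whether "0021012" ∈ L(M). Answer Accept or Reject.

(q_0, 0021012, $)
  read 0, top $: go to q_3, push VV$ → (q_3, 021012, VV$)
  read 0, top V: go to q_2, push ε → (q_2, 21012, V$)
  read 2, top V: go to q_1, push ε → (q_1, 1012, $)
  read 1, top $: go to q_1, push VV$ → (q_1, 012, VV$)
  ε-move, top V: go to q_3, push V → (q_3, 012, VV$)
  read 0, top V: go to q_2, push ε → (q_2, 12, V$)
  read 1, top V: go to q_2, push VV → (q_2, 2, VV$)
  read 2, top V: go to q_1, push ε → (q_1, ε, V$)
  ε-move, top V: go to q_3, push V → (q_3, ε, V$)
All input consumed; stack is V$, not empty, and no further ε-move applies.

Reject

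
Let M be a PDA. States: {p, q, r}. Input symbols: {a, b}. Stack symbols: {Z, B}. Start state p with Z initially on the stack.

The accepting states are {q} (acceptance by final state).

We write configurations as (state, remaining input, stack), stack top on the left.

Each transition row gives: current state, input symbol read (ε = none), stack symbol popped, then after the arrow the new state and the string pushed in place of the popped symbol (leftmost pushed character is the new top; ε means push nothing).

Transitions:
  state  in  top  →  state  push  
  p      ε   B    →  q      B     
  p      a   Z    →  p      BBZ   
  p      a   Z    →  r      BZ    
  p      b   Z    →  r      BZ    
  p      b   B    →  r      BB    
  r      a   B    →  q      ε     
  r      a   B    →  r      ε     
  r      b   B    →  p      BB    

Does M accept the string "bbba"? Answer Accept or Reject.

One accepting computation: (p, bbba, Z) ⊢ (r, bba, BZ) ⊢ (p, ba, BBZ) ⊢ (r, a, BBBZ) ⊢ (q, ε, BBZ)
All input consumed and state q ∈ F.

Accept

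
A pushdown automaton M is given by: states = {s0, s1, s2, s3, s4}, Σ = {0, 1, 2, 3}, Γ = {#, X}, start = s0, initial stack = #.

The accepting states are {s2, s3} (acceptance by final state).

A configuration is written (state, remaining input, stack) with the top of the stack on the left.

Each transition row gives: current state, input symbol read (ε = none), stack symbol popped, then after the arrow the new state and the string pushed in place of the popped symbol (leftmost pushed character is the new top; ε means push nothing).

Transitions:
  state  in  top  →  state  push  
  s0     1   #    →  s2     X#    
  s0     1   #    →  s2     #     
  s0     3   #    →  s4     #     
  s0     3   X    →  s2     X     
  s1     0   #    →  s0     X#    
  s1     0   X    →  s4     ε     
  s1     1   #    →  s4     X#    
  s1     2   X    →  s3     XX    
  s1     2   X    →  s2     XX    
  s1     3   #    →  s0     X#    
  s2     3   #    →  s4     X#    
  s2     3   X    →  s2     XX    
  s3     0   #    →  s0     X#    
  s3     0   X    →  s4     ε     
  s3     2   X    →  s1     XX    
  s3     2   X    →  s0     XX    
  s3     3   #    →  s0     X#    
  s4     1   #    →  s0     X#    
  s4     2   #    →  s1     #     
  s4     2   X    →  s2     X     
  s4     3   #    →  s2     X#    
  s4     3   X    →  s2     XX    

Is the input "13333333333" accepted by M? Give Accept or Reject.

One accepting computation: (s0, 13333333333, #) ⊢ (s2, 3333333333, X#) ⊢ (s2, 333333333, XX#) ⊢ (s2, 33333333, XXX#) ⊢ (s2, 3333333, XXXX#) ⊢ (s2, 333333, XXXXX#) ⊢ (s2, 33333, XXXXXX#) ⊢ (s2, 3333, XXXXXXX#) ⊢ (s2, 333, XXXXXXXX#) ⊢ (s2, 33, XXXXXXXXX#) ⊢ (s2, 3, XXXXXXXXXX#) ⊢ (s2, ε, XXXXXXXXXXX#)
All input consumed and state s2 ∈ F.

Accept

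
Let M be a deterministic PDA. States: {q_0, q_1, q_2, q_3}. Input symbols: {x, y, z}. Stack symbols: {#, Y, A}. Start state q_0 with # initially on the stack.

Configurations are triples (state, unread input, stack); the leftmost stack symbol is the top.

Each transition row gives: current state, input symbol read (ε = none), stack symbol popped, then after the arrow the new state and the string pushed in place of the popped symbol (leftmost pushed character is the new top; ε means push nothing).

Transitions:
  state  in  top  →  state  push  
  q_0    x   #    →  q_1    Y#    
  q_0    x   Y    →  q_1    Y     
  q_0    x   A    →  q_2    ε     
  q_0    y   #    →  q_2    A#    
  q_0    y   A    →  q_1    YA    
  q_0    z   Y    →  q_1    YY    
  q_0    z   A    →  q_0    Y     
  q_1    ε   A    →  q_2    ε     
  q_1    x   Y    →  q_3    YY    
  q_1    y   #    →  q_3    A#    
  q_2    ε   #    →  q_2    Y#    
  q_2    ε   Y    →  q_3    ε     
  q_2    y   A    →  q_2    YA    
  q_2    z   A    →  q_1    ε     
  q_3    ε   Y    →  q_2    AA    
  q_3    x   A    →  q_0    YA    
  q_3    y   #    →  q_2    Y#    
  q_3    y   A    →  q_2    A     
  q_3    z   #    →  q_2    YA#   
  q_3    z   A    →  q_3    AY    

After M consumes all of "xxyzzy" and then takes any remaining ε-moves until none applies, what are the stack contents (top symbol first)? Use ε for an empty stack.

(q_0, xxyzzy, #) ⊢ (q_1, xyzzy, Y#) ⊢ (q_3, yzzy, YY#) ⊢ (q_2, yzzy, AAY#) ⊢ (q_2, zzy, YAAY#) ⊢ (q_3, zzy, AAY#) ⊢ (q_3, zy, AYAY#) ⊢ (q_3, y, AYYAY#) ⊢ (q_2, ε, AYYAY#)
All input consumed in state q_2 with stack AYYAY#.

AYYAY#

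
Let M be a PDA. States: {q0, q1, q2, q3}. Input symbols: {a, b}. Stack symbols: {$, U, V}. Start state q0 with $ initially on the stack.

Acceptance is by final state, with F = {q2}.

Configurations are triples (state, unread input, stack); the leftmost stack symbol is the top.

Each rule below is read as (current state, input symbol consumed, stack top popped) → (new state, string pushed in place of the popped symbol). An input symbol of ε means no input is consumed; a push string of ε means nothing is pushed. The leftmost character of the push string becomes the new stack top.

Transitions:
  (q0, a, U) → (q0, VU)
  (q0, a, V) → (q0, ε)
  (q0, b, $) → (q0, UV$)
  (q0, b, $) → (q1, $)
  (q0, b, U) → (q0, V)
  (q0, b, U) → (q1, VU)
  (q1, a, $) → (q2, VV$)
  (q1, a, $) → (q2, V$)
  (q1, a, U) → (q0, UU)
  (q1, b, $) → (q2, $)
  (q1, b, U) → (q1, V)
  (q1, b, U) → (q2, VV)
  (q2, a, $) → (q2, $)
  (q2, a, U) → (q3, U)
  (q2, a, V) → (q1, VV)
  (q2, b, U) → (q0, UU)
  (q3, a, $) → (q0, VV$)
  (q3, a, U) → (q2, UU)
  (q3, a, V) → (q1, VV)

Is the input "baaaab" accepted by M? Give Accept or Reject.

Reject

No computation consumes all input and reaches a final state.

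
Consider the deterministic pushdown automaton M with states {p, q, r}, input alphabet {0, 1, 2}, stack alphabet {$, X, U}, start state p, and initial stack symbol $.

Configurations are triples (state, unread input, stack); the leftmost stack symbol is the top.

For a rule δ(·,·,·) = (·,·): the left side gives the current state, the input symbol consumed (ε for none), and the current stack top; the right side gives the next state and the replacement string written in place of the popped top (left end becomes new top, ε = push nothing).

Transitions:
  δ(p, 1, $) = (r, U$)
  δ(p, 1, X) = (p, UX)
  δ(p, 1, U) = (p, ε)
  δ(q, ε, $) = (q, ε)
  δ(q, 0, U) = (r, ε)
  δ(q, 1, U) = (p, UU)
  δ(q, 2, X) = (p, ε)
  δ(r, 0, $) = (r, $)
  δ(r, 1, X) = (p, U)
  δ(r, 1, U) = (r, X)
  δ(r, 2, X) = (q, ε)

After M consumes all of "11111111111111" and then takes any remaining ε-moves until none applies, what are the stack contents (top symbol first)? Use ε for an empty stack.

X$

(p, 11111111111111, $)
  read 1, top $: go to r, push U$ → (r, 1111111111111, U$)
  read 1, top U: go to r, push X → (r, 111111111111, X$)
  read 1, top X: go to p, push U → (p, 11111111111, U$)
  read 1, top U: go to p, push ε → (p, 1111111111, $)
  read 1, top $: go to r, push U$ → (r, 111111111, U$)
  read 1, top U: go to r, push X → (r, 11111111, X$)
  read 1, top X: go to p, push U → (p, 1111111, U$)
  read 1, top U: go to p, push ε → (p, 111111, $)
  read 1, top $: go to r, push U$ → (r, 11111, U$)
  read 1, top U: go to r, push X → (r, 1111, X$)
  read 1, top X: go to p, push U → (p, 111, U$)
  read 1, top U: go to p, push ε → (p, 11, $)
  read 1, top $: go to r, push U$ → (r, 1, U$)
  read 1, top U: go to r, push X → (r, ε, X$)
All input consumed in state r with stack X$.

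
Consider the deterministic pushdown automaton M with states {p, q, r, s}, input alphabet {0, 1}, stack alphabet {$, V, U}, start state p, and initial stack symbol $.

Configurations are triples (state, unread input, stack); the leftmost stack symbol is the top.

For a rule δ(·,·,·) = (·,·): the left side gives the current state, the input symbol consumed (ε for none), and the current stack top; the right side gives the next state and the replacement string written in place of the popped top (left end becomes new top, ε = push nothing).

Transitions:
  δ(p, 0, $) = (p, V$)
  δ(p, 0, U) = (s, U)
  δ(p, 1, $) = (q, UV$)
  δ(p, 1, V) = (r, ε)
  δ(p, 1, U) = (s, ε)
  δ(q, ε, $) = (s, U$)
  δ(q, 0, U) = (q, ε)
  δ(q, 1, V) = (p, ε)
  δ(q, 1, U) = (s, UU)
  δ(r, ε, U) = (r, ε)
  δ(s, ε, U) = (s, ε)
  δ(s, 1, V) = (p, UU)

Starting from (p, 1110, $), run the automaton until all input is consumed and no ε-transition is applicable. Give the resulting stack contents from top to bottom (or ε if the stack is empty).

(p, 1110, $) ⊢ (q, 110, UV$) ⊢ (s, 10, UUV$) ⊢ (s, 10, UV$) ⊢ (s, 10, V$) ⊢ (p, 0, UU$) ⊢ (s, ε, UU$) ⊢ (s, ε, U$) ⊢ (s, ε, $)
All input consumed in state s with stack $.

$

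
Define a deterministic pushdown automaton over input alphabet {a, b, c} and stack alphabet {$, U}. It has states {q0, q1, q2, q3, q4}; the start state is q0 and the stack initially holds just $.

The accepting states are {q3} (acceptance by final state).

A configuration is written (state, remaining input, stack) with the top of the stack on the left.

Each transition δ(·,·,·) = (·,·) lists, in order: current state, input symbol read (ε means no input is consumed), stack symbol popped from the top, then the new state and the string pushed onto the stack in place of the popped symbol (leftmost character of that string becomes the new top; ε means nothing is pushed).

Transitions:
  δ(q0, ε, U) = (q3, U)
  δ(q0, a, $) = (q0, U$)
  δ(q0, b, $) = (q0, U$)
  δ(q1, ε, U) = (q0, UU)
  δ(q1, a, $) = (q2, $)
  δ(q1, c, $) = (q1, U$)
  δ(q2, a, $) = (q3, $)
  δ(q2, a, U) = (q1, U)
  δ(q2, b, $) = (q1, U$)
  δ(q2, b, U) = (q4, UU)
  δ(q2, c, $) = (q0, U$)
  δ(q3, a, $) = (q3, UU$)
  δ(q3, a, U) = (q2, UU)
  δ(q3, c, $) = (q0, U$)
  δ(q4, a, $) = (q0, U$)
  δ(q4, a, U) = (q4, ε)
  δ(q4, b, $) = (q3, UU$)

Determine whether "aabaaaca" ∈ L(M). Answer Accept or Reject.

(q0, aabaaaca, $)
  read a, top $: go to q0, push U$ → (q0, abaaaca, U$)
  ε-move, top U: go to q3, push U → (q3, abaaaca, U$)
  read a, top U: go to q2, push UU → (q2, baaaca, UU$)
  read b, top U: go to q4, push UU → (q4, aaaca, UUU$)
  read a, top U: go to q4, push ε → (q4, aaca, UU$)
  read a, top U: go to q4, push ε → (q4, aca, U$)
  read a, top U: go to q4, push ε → (q4, ca, $)
No transition applies at (q4, ca, $); input not fully consumed.

Reject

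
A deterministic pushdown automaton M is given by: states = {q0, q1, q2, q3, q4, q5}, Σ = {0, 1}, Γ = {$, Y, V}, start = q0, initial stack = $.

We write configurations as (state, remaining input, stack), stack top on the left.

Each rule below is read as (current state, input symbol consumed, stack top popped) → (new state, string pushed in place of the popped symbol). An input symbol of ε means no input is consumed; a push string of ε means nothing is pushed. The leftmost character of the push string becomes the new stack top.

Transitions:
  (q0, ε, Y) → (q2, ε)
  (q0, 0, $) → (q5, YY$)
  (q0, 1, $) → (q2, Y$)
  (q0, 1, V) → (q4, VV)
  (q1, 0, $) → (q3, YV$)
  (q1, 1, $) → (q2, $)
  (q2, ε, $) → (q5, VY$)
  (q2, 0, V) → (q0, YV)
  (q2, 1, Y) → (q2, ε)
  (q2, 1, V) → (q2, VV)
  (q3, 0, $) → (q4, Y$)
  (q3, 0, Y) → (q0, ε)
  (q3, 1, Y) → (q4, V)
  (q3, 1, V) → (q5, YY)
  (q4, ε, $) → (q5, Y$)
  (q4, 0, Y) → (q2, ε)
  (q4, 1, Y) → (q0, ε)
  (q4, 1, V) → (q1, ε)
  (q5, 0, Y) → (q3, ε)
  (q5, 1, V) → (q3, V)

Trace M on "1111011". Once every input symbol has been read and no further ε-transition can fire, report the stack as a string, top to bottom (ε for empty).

(q0, 1111011, $)
  read 1, top $: go to q2, push Y$ → (q2, 111011, Y$)
  read 1, top Y: go to q2, push ε → (q2, 11011, $)
  ε-move, top $: go to q5, push VY$ → (q5, 11011, VY$)
  read 1, top V: go to q3, push V → (q3, 1011, VY$)
  read 1, top V: go to q5, push YY → (q5, 011, YYY$)
  read 0, top Y: go to q3, push ε → (q3, 11, YY$)
  read 1, top Y: go to q4, push V → (q4, 1, VY$)
  read 1, top V: go to q1, push ε → (q1, ε, Y$)
All input consumed in state q1 with stack Y$.

Y$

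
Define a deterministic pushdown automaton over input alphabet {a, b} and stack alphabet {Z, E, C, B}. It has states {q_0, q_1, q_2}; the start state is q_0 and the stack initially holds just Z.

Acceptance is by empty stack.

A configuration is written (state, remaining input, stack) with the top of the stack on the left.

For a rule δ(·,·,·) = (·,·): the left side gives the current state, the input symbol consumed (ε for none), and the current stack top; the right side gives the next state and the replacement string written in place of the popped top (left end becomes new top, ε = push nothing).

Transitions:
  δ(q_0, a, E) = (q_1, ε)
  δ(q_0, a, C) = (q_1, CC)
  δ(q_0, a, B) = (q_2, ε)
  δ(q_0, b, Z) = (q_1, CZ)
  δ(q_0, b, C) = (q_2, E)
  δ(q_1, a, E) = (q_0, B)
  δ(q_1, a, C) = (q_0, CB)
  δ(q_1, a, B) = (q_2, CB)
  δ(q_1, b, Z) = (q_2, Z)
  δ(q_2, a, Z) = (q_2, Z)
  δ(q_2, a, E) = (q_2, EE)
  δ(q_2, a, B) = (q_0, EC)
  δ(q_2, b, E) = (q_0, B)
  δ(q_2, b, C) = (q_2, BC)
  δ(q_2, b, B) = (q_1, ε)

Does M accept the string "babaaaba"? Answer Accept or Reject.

(q_0, babaaaba, Z)
  read b, top Z: go to q_1, push CZ → (q_1, abaaaba, CZ)
  read a, top C: go to q_0, push CB → (q_0, baaaba, CBZ)
  read b, top C: go to q_2, push E → (q_2, aaaba, EBZ)
  read a, top E: go to q_2, push EE → (q_2, aaba, EEBZ)
  read a, top E: go to q_2, push EE → (q_2, aba, EEEBZ)
  read a, top E: go to q_2, push EE → (q_2, ba, EEEEBZ)
  read b, top E: go to q_0, push B → (q_0, a, BEEEBZ)
  read a, top B: go to q_2, push ε → (q_2, ε, EEEBZ)
All input consumed; stack is EEEBZ, not empty, and no further ε-move applies.

Reject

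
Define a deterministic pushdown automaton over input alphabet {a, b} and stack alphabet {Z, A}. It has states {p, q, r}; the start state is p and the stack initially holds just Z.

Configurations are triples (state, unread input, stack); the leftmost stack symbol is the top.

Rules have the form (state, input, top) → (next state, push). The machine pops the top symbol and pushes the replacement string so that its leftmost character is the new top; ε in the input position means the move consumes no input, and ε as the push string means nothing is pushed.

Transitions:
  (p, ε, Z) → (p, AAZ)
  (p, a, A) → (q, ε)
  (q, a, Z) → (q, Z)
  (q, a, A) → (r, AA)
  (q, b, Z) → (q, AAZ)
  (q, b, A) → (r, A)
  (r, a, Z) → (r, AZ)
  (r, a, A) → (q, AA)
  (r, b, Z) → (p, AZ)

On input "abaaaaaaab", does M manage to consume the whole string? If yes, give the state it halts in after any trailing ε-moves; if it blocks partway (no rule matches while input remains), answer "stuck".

r

(p, abaaaaaaab, Z) ⊢ (p, abaaaaaaab, AAZ) ⊢ (q, baaaaaaab, AZ) ⊢ (r, aaaaaaab, AZ) ⊢ (q, aaaaaab, AAZ) ⊢ (r, aaaaab, AAAZ) ⊢ (q, aaaab, AAAAZ) ⊢ (r, aaab, AAAAAZ) ⊢ (q, aab, AAAAAAZ) ⊢ (r, ab, AAAAAAAZ) ⊢ (q, b, AAAAAAAAZ) ⊢ (r, ε, AAAAAAAAZ)
All input consumed; M is in state r.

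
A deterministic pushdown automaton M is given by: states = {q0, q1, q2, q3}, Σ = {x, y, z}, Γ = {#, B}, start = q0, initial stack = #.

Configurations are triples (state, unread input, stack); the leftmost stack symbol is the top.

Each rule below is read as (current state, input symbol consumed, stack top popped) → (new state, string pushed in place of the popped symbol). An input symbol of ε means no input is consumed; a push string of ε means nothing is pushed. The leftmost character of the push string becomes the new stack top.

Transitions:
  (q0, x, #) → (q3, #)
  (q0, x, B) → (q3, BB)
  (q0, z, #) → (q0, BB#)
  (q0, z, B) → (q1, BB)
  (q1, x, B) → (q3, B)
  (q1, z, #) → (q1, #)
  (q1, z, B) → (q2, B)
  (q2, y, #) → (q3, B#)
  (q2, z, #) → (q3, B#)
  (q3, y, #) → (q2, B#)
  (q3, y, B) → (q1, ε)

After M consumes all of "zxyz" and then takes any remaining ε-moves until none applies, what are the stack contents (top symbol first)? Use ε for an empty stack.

(q0, zxyz, #)
  read z, top #: go to q0, push BB# → (q0, xyz, BB#)
  read x, top B: go to q3, push BB → (q3, yz, BBB#)
  read y, top B: go to q1, push ε → (q1, z, BB#)
  read z, top B: go to q2, push B → (q2, ε, BB#)
All input consumed in state q2 with stack BB#.

BB#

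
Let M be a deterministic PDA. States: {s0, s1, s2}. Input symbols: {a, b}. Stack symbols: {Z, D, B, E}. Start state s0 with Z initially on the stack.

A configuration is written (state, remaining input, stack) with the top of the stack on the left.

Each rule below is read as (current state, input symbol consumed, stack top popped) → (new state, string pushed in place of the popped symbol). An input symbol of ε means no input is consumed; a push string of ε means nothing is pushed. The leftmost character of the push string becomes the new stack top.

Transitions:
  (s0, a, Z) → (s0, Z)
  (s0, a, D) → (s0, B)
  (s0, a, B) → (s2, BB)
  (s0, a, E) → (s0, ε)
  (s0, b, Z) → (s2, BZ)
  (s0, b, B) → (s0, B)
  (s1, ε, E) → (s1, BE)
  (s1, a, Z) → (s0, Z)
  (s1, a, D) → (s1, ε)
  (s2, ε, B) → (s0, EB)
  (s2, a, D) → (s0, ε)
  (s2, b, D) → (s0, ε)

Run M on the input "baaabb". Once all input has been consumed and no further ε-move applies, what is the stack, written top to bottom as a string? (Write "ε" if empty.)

(s0, baaabb, Z)
  read b, top Z: go to s2, push BZ → (s2, aaabb, BZ)
  ε-move, top B: go to s0, push EB → (s0, aaabb, EBZ)
  read a, top E: go to s0, push ε → (s0, aabb, BZ)
  read a, top B: go to s2, push BB → (s2, abb, BBZ)
  ε-move, top B: go to s0, push EB → (s0, abb, EBBZ)
  read a, top E: go to s0, push ε → (s0, bb, BBZ)
  read b, top B: go to s0, push B → (s0, b, BBZ)
  read b, top B: go to s0, push B → (s0, ε, BBZ)
All input consumed in state s0 with stack BBZ.

BBZ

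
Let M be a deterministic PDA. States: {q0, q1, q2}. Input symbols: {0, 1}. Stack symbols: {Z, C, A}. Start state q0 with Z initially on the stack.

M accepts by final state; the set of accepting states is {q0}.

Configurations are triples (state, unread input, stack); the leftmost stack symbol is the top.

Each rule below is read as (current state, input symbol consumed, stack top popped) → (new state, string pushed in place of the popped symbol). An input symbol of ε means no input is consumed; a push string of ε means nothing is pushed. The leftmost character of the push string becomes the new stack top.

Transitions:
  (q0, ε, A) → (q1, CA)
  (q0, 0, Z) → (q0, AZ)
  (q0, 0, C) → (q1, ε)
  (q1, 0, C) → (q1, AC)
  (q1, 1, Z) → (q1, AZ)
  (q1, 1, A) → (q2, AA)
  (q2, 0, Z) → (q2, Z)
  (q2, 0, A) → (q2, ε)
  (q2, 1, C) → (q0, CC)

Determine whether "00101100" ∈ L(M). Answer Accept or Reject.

Reject

(q0, 00101100, Z)
  read 0, top Z: go to q0, push AZ → (q0, 0101100, AZ)
  ε-move, top A: go to q1, push CA → (q1, 0101100, CAZ)
  read 0, top C: go to q1, push AC → (q1, 101100, ACAZ)
  read 1, top A: go to q2, push AA → (q2, 01100, AACAZ)
  read 0, top A: go to q2, push ε → (q2, 1100, ACAZ)
No transition applies at (q2, 1100, ACAZ); input not fully consumed.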